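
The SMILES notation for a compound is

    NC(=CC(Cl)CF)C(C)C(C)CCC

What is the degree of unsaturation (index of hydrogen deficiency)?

1

Degree of unsaturation = (number of rings) + (number of π bonds).
Ring closures in the SMILES: 0.
π bonds: 1 double bond (each 1 DoU) → 1 DoU from unsaturation.
Total DoU = 0 + 1 = 1.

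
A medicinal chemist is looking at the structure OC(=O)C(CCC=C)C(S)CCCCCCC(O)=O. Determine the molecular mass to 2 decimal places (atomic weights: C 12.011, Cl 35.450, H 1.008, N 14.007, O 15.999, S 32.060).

288.40 g/mol

First, the molecular formula is C14H24O4S (counting implicit H from valence).
  C: 14 × 12.011 = 168.154
  H: 24 × 1.008 = 24.192
  O: 4 × 15.999 = 63.996
  S: 1 × 32.060 = 32.060
Sum: 14×12.011 + 24×1.008 + 4×15.999 + 1×32.060 = 288.402 → 288.40 g/mol.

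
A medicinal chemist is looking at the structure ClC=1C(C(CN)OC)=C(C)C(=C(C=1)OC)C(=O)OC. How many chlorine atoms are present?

1

Scan the SMILES for Cl atoms (remember two-letter symbols like Cl and Br are single atoms).
Chlorine count: 1.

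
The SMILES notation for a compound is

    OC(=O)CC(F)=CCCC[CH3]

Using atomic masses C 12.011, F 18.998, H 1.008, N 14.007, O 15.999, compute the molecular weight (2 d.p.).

First, the molecular formula is C8H13FO2 (counting implicit H from valence).
  C: 8 × 12.011 = 96.088
  F: 1 × 18.998 = 18.998
  H: 13 × 1.008 = 13.104
  O: 2 × 15.999 = 31.998
Sum: 8×12.011 + 1×18.998 + 13×1.008 + 2×15.999 = 160.188 → 160.19 g/mol.

160.19 g/mol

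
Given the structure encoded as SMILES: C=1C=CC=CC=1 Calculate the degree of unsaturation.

Molecular formula: C6H6.
DoU = (2C + 2 + N − H − X) / 2, where X is the halogen count and O/S are ignored.
    = (2·6 + 2 + 0 − 6 − 0) / 2 = 8 / 2 = 4.

4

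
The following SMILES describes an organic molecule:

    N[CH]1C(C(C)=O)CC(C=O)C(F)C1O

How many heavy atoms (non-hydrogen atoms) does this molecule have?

Every atom symbol written in the SMILES (organic subset) is one heavy atom; implicit H are not written.
Heavy atoms by element → C:9, F:1, N:1, O:3.
Total: 14.

14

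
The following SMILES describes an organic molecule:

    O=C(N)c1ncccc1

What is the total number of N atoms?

2

Scan the SMILES for N atoms (remember two-letter symbols like Cl and Br are single atoms).
Nitrogen count: 2.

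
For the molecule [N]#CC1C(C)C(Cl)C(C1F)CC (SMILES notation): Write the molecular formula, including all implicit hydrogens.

C9H13ClFN

Walk through each heavy atom and fill implicit hydrogens from standard valence (C 4, N 3, O 2, S 2, halogen 1):
  atom 1: N with explicit H count 0
  atom 2: C, bond orders sum to 4 (valence 4) → 0 H
  atom 3: C, bond orders sum to 3 (valence 4) → 1 H
  atom 4: C, bond orders sum to 3 (valence 4) → 1 H
  atom 5: C, bond orders sum to 1 (valence 4) → 3 H
  atom 6: C, bond orders sum to 3 (valence 4) → 1 H
  atom 7: Cl (halogen, monovalent) → 0 H
  atom 8: C, bond orders sum to 3 (valence 4) → 1 H
  atom 9: C, bond orders sum to 3 (valence 4) → 1 H
  atom 10: F (halogen, monovalent) → 0 H
  atom 11: C, bond orders sum to 2 (valence 4) → 2 H
  atom 12: C, bond orders sum to 1 (valence 4) → 3 H
Totals → C:9, H:13, Cl:1, F:1, N:1.
In Hill order: C9H13ClFN.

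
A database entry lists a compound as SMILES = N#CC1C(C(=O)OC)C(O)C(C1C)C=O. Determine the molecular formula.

Walk through each heavy atom and fill implicit hydrogens from standard valence (C 4, N 3, O 2, S 2, halogen 1):
  atom 1: N, bond orders sum to 3 (valence 3) → 0 H
  atom 2: C, bond orders sum to 4 (valence 4) → 0 H
  atom 3: C, bond orders sum to 3 (valence 4) → 1 H
  atom 4: C, bond orders sum to 3 (valence 4) → 1 H
  atom 5: C, bond orders sum to 4 (valence 4) → 0 H
  atom 6: O, bond orders sum to 2 (valence 2) → 0 H
  atom 7: O, bond orders sum to 2 (valence 2) → 0 H
  atom 8: C, bond orders sum to 1 (valence 4) → 3 H
  atom 9: C, bond orders sum to 3 (valence 4) → 1 H
  atom 10: O, bond orders sum to 1 (valence 2) → 1 H
  atom 11: C, bond orders sum to 3 (valence 4) → 1 H
  atom 12: C, bond orders sum to 3 (valence 4) → 1 H
  atom 13: C, bond orders sum to 1 (valence 4) → 3 H
  atom 14: C, bond orders sum to 3 (valence 4) → 1 H
  atom 15: O, bond orders sum to 2 (valence 2) → 0 H
Totals → C:10, H:13, N:1, O:4.

C10H13NO4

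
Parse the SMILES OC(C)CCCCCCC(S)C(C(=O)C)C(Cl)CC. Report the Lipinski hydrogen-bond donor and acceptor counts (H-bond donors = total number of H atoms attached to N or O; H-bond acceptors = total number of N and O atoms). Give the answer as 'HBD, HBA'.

1, 2

Donors: find every N or O and count the H atoms it carries.
  atom 1 (O): bond orders sum to 1 → 1 H
  atom 14 (O): bond orders sum to 2 → 0 H
Lipinski HBD = 1.
Acceptors: N atoms = 0, O atoms = 2 → HBA = 2.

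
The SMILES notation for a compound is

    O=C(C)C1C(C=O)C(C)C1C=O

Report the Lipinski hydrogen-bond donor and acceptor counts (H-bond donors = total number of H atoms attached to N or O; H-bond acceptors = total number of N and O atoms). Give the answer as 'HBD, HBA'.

Donors: find every N or O and count the H atoms it carries.
  atom 1 (O): bond orders sum to 2 → 0 H
  atom 7 (O): bond orders sum to 2 → 0 H
  atom 12 (O): bond orders sum to 2 → 0 H
Lipinski HBD = 0.
Acceptors: N atoms = 0, O atoms = 3 → HBA = 3.

0, 3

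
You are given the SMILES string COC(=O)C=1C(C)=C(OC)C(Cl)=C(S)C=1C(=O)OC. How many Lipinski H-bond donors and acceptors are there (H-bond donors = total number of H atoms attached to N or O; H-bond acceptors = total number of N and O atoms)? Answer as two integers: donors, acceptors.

0, 5

Donors: find every N or O and count the H atoms it carries.
  atom 2 (O): bond orders sum to 2 → 0 H
  atom 4 (O): bond orders sum to 2 → 0 H
  atom 9 (O): bond orders sum to 2 → 0 H
  atom 17 (O): bond orders sum to 2 → 0 H
  atom 18 (O): bond orders sum to 2 → 0 H
Lipinski HBD = 0.
Acceptors: N atoms = 0, O atoms = 5 → HBA = 5.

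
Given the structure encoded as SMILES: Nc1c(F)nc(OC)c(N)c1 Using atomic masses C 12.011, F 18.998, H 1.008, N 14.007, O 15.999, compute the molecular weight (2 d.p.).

First, the molecular formula is C6H8FN3O (counting implicit H from valence).
  C: 6 × 12.011 = 72.066
  F: 1 × 18.998 = 18.998
  H: 8 × 1.008 = 8.064
  N: 3 × 14.007 = 42.021
  O: 1 × 15.999 = 15.999
Sum: 6×12.011 + 1×18.998 + 8×1.008 + 3×14.007 + 1×15.999 = 157.148 → 157.15 g/mol.

157.15 g/mol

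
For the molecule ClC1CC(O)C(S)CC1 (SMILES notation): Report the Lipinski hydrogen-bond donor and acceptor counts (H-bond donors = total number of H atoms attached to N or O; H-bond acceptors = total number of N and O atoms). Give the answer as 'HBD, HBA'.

1, 1

Donors: find every N or O and count the H atoms it carries.
  atom 5 (O): bond orders sum to 1 → 1 H
Lipinski HBD = 1.
Acceptors: N atoms = 0, O atoms = 1 → HBA = 1.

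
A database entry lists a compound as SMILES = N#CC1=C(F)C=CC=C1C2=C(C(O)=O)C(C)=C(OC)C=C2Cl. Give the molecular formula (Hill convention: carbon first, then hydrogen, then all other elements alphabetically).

Walk through each heavy atom and fill implicit hydrogens from standard valence (C 4, N 3, O 2, S 2, halogen 1):
  atom 1: N, bond orders sum to 3 (valence 3) → 0 H
  atom 2: C, bond orders sum to 4 (valence 4) → 0 H
  atom 3: C, bond orders sum to 4 (valence 4) → 0 H
  atom 4: C, bond orders sum to 4 (valence 4) → 0 H
  atom 5: F (halogen, monovalent) → 0 H
  atom 6: C, bond orders sum to 3 (valence 4) → 1 H
  atom 7: C, bond orders sum to 3 (valence 4) → 1 H
  atom 8: C, bond orders sum to 3 (valence 4) → 1 H
  atom 9: C, bond orders sum to 4 (valence 4) → 0 H
  atom 10: C, bond orders sum to 4 (valence 4) → 0 H
  atom 11: C, bond orders sum to 4 (valence 4) → 0 H
  atom 12: C, bond orders sum to 4 (valence 4) → 0 H
  atom 13: O, bond orders sum to 1 (valence 2) → 1 H
  atom 14: O, bond orders sum to 2 (valence 2) → 0 H
  atom 15: C, bond orders sum to 4 (valence 4) → 0 H
  atom 16: C, bond orders sum to 1 (valence 4) → 3 H
  atom 17: C, bond orders sum to 4 (valence 4) → 0 H
  atom 18: O, bond orders sum to 2 (valence 2) → 0 H
  atom 19: C, bond orders sum to 1 (valence 4) → 3 H
  atom 20: C, bond orders sum to 3 (valence 4) → 1 H
  atom 21: C, bond orders sum to 4 (valence 4) → 0 H
  atom 22: Cl (halogen, monovalent) → 0 H
Totals → C:16, H:11, Cl:1, F:1, N:1, O:3.
In Hill order: C16H11ClFNO3.

C16H11ClFNO3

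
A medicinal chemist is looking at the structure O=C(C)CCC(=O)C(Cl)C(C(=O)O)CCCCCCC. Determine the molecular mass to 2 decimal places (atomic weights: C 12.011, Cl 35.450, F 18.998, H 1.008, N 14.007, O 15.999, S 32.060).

304.81 g/mol

First, the molecular formula is C15H25ClO4 (counting implicit H from valence).
  C: 15 × 12.011 = 180.165
  Cl: 1 × 35.450 = 35.450
  H: 25 × 1.008 = 25.200
  O: 4 × 15.999 = 63.996
Sum: 15×12.011 + 1×35.450 + 25×1.008 + 4×15.999 = 304.811 → 304.81 g/mol.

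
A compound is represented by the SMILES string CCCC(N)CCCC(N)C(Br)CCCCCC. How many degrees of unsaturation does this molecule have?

0

Degree of unsaturation = (number of rings) + (number of π bonds).
Ring closures in the SMILES: 0.
π bonds: none → 0 DoU from unsaturation.
Total DoU = 0 + 0 = 0.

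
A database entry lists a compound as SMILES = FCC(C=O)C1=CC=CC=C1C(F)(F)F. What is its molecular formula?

Walk through each heavy atom and fill implicit hydrogens from standard valence (C 4, N 3, O 2, S 2, halogen 1):
  atom 1: F (halogen, monovalent) → 0 H
  atom 2: C, bond orders sum to 2 (valence 4) → 2 H
  atom 3: C, bond orders sum to 3 (valence 4) → 1 H
  atom 4: C, bond orders sum to 3 (valence 4) → 1 H
  atom 5: O, bond orders sum to 2 (valence 2) → 0 H
  atom 6: C, bond orders sum to 4 (valence 4) → 0 H
  atom 7: C, bond orders sum to 3 (valence 4) → 1 H
  atom 8: C, bond orders sum to 3 (valence 4) → 1 H
  atom 9: C, bond orders sum to 3 (valence 4) → 1 H
  atom 10: C, bond orders sum to 3 (valence 4) → 1 H
  atom 11: C, bond orders sum to 4 (valence 4) → 0 H
  atom 12: C, bond orders sum to 4 (valence 4) → 0 H
  atom 13: F (halogen, monovalent) → 0 H
  atom 14: F (halogen, monovalent) → 0 H
  atom 15: F (halogen, monovalent) → 0 H
Totals → C:10, H:8, F:4, O:1.

C10H8F4O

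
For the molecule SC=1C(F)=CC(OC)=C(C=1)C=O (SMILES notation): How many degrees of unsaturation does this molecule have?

5

Molecular formula: C8H7FO2S.
DoU = (2C + 2 + N − H − X) / 2, where X is the halogen count and O/S are ignored.
    = (2·8 + 2 + 0 − 7 − 1) / 2 = 10 / 2 = 5.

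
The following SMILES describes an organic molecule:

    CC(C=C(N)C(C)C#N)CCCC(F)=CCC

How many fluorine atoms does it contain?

Scan the SMILES for F atoms (remember two-letter symbols like Cl and Br are single atoms).
Fluorine count: 1.

1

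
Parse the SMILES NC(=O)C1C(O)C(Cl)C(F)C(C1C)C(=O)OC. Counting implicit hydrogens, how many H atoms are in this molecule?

15

Walk through each heavy atom and fill implicit hydrogens from standard valence (C 4, N 3, O 2, S 2, halogen 1):
  atom 1: N, bond orders sum to 1 (valence 3) → 2 H
  atom 2: C, bond orders sum to 4 (valence 4) → 0 H
  atom 3: O, bond orders sum to 2 (valence 2) → 0 H
  atom 4: C, bond orders sum to 3 (valence 4) → 1 H
  atom 5: C, bond orders sum to 3 (valence 4) → 1 H
  atom 6: O, bond orders sum to 1 (valence 2) → 1 H
  atom 7: C, bond orders sum to 3 (valence 4) → 1 H
  atom 8: Cl (halogen, monovalent) → 0 H
  atom 9: C, bond orders sum to 3 (valence 4) → 1 H
  atom 10: F (halogen, monovalent) → 0 H
  atom 11: C, bond orders sum to 3 (valence 4) → 1 H
  atom 12: C, bond orders sum to 3 (valence 4) → 1 H
  atom 13: C, bond orders sum to 1 (valence 4) → 3 H
  atom 14: C, bond orders sum to 4 (valence 4) → 0 H
  atom 15: O, bond orders sum to 2 (valence 2) → 0 H
  atom 16: O, bond orders sum to 2 (valence 2) → 0 H
  atom 17: C, bond orders sum to 1 (valence 4) → 3 H
Total hydrogens: 15.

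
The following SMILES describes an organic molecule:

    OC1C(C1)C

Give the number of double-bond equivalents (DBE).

Molecular formula: C4H8O.
DoU = (2C + 2 + N − H − X) / 2, where X is the halogen count and O/S are ignored.
    = (2·4 + 2 + 0 − 8 − 0) / 2 = 2 / 2 = 1.

1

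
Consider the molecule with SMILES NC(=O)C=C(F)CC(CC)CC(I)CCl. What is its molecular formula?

C10H16ClFINO

Walk through each heavy atom and fill implicit hydrogens from standard valence (C 4, N 3, O 2, S 2, halogen 1):
  atom 1: N, bond orders sum to 1 (valence 3) → 2 H
  atom 2: C, bond orders sum to 4 (valence 4) → 0 H
  atom 3: O, bond orders sum to 2 (valence 2) → 0 H
  atom 4: C, bond orders sum to 3 (valence 4) → 1 H
  atom 5: C, bond orders sum to 4 (valence 4) → 0 H
  atom 6: F (halogen, monovalent) → 0 H
  atom 7: C, bond orders sum to 2 (valence 4) → 2 H
  atom 8: C, bond orders sum to 3 (valence 4) → 1 H
  atom 9: C, bond orders sum to 2 (valence 4) → 2 H
  atom 10: C, bond orders sum to 1 (valence 4) → 3 H
  atom 11: C, bond orders sum to 2 (valence 4) → 2 H
  atom 12: C, bond orders sum to 3 (valence 4) → 1 H
  atom 13: I (halogen, monovalent) → 0 H
  atom 14: C, bond orders sum to 2 (valence 4) → 2 H
  atom 15: Cl (halogen, monovalent) → 0 H
Totals → C:10, H:16, Cl:1, F:1, I:1, N:1, O:1.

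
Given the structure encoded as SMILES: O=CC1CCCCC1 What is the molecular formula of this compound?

Walk through each heavy atom and fill implicit hydrogens from standard valence (C 4, N 3, O 2, S 2, halogen 1):
  atom 1: O, bond orders sum to 2 (valence 2) → 0 H
  atom 2: C, bond orders sum to 3 (valence 4) → 1 H
  atom 3: C, bond orders sum to 3 (valence 4) → 1 H
  atom 4: C, bond orders sum to 2 (valence 4) → 2 H
  atom 5: C, bond orders sum to 2 (valence 4) → 2 H
  atom 6: C, bond orders sum to 2 (valence 4) → 2 H
  atom 7: C, bond orders sum to 2 (valence 4) → 2 H
  atom 8: C, bond orders sum to 2 (valence 4) → 2 H
Totals → C:7, H:12, O:1.
In Hill order: C7H12O.

C7H12O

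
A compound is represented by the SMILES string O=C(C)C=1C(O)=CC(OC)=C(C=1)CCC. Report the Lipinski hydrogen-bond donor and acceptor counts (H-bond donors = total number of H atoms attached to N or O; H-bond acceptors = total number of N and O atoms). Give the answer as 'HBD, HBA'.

Donors: find every N or O and count the H atoms it carries.
  atom 1 (O): bond orders sum to 2 → 0 H
  atom 6 (O): bond orders sum to 1 → 1 H
  atom 9 (O): bond orders sum to 2 → 0 H
Lipinski HBD = 1.
Acceptors: N atoms = 0, O atoms = 3 → HBA = 3.

1, 3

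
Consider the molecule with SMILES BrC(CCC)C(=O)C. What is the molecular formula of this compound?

C6H11BrO

Walk through each heavy atom and fill implicit hydrogens from standard valence (C 4, N 3, O 2, S 2, halogen 1):
  atom 1: Br (halogen, monovalent) → 0 H
  atom 2: C, bond orders sum to 3 (valence 4) → 1 H
  atom 3: C, bond orders sum to 2 (valence 4) → 2 H
  atom 4: C, bond orders sum to 2 (valence 4) → 2 H
  atom 5: C, bond orders sum to 1 (valence 4) → 3 H
  atom 6: C, bond orders sum to 4 (valence 4) → 0 H
  atom 7: O, bond orders sum to 2 (valence 2) → 0 H
  atom 8: C, bond orders sum to 1 (valence 4) → 3 H
Totals → C:6, H:11, Br:1, O:1.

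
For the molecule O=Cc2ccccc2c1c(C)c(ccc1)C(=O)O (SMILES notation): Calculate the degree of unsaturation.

Molecular formula: C15H12O3.
DoU = (2C + 2 + N − H − X) / 2, where X is the halogen count and O/S are ignored.
    = (2·15 + 2 + 0 − 12 − 0) / 2 = 20 / 2 = 10.

10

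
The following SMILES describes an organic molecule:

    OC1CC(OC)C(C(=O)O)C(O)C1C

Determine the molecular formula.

C9H16O5

Walk through each heavy atom and fill implicit hydrogens from standard valence (C 4, N 3, O 2, S 2, halogen 1):
  atom 1: O, bond orders sum to 1 (valence 2) → 1 H
  atom 2: C, bond orders sum to 3 (valence 4) → 1 H
  atom 3: C, bond orders sum to 2 (valence 4) → 2 H
  atom 4: C, bond orders sum to 3 (valence 4) → 1 H
  atom 5: O, bond orders sum to 2 (valence 2) → 0 H
  atom 6: C, bond orders sum to 1 (valence 4) → 3 H
  atom 7: C, bond orders sum to 3 (valence 4) → 1 H
  atom 8: C, bond orders sum to 4 (valence 4) → 0 H
  atom 9: O, bond orders sum to 2 (valence 2) → 0 H
  atom 10: O, bond orders sum to 1 (valence 2) → 1 H
  atom 11: C, bond orders sum to 3 (valence 4) → 1 H
  atom 12: O, bond orders sum to 1 (valence 2) → 1 H
  atom 13: C, bond orders sum to 3 (valence 4) → 1 H
  atom 14: C, bond orders sum to 1 (valence 4) → 3 H
Totals → C:9, H:16, O:5.
In Hill order: C9H16O5.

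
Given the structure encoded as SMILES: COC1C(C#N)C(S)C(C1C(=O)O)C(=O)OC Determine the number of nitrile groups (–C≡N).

The nitrile motif appears at heavy-atom position 5 in the SMILES.
Other groups present: 1 carboxylic acid, 1 ester, 1 ether, 1 thiol.
Nitrile count: 1.

1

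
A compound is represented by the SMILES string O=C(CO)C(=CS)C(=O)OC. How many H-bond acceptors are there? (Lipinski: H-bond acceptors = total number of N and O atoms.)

N atoms: 0; O atoms: 4.
Lipinski HBA = 0 + 4 = 4.

4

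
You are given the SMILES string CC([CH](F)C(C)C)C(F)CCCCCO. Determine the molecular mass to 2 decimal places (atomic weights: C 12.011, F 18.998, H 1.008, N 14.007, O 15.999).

First, the molecular formula is C12H24F2O (counting implicit H from valence).
  C: 12 × 12.011 = 144.132
  F: 2 × 18.998 = 37.996
  H: 24 × 1.008 = 24.192
  O: 1 × 15.999 = 15.999
Sum: 12×12.011 + 2×18.998 + 24×1.008 + 1×15.999 = 222.319 → 222.32 g/mol.

222.32 g/mol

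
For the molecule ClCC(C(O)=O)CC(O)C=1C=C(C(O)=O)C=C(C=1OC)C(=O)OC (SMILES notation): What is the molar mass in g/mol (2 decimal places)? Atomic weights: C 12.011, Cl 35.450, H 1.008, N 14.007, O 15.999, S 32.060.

First, the molecular formula is C15H17ClO8 (counting implicit H from valence).
  C: 15 × 12.011 = 180.165
  Cl: 1 × 35.450 = 35.450
  H: 17 × 1.008 = 17.136
  O: 8 × 15.999 = 127.992
Sum: 15×12.011 + 1×35.450 + 17×1.008 + 8×15.999 = 360.743 → 360.74 g/mol.

360.74 g/mol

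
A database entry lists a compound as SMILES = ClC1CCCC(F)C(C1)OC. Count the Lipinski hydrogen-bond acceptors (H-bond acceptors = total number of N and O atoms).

N atoms: 0; O atoms: 1.
Lipinski HBA = 0 + 1 = 1.

1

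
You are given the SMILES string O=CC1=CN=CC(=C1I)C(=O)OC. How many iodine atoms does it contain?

1

Scan the SMILES for I atoms (remember two-letter symbols like Cl and Br are single atoms).
Iodine count: 1.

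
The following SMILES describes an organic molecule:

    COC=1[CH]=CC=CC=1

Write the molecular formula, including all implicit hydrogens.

C7H8O

Walk through each heavy atom and fill implicit hydrogens from standard valence (C 4, N 3, O 2, S 2, halogen 1):
  atom 1: C, bond orders sum to 1 (valence 4) → 3 H
  atom 2: O, bond orders sum to 2 (valence 2) → 0 H
  atom 3: C, bond orders sum to 4 (valence 4) → 0 H
  atom 4: C with explicit H count 1
  atom 5: C, bond orders sum to 3 (valence 4) → 1 H
  atom 6: C, bond orders sum to 3 (valence 4) → 1 H
  atom 7: C, bond orders sum to 3 (valence 4) → 1 H
  atom 8: C, bond orders sum to 3 (valence 4) → 1 H
Totals → C:7, H:8, O:1.
In Hill order: C7H8O.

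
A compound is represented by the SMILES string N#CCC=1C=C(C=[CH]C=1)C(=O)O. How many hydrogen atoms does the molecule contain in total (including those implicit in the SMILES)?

Walk through each heavy atom and fill implicit hydrogens from standard valence (C 4, N 3, O 2, S 2, halogen 1):
  atom 1: N, bond orders sum to 3 (valence 3) → 0 H
  atom 2: C, bond orders sum to 4 (valence 4) → 0 H
  atom 3: C, bond orders sum to 2 (valence 4) → 2 H
  atom 4: C, bond orders sum to 4 (valence 4) → 0 H
  atom 5: C, bond orders sum to 3 (valence 4) → 1 H
  atom 6: C, bond orders sum to 4 (valence 4) → 0 H
  atom 7: C, bond orders sum to 3 (valence 4) → 1 H
  atom 8: C with explicit H count 1
  atom 9: C, bond orders sum to 3 (valence 4) → 1 H
  atom 10: C, bond orders sum to 4 (valence 4) → 0 H
  atom 11: O, bond orders sum to 2 (valence 2) → 0 H
  atom 12: O, bond orders sum to 1 (valence 2) → 1 H
Total hydrogens: 7.

7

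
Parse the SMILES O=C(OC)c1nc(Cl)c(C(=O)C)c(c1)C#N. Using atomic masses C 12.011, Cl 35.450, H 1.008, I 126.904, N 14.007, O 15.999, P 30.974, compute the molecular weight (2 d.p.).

First, the molecular formula is C10H7ClN2O3 (counting implicit H from valence).
  C: 10 × 12.011 = 120.110
  Cl: 1 × 35.450 = 35.450
  H: 7 × 1.008 = 7.056
  N: 2 × 14.007 = 28.014
  O: 3 × 15.999 = 47.997
Sum: 10×12.011 + 1×35.450 + 7×1.008 + 2×14.007 + 3×15.999 = 238.627 → 238.63 g/mol.

238.63 g/mol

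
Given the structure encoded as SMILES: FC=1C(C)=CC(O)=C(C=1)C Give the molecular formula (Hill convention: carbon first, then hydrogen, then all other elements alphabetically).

Walk through each heavy atom and fill implicit hydrogens from standard valence (C 4, N 3, O 2, S 2, halogen 1):
  atom 1: F (halogen, monovalent) → 0 H
  atom 2: C, bond orders sum to 4 (valence 4) → 0 H
  atom 3: C, bond orders sum to 4 (valence 4) → 0 H
  atom 4: C, bond orders sum to 1 (valence 4) → 3 H
  atom 5: C, bond orders sum to 3 (valence 4) → 1 H
  atom 6: C, bond orders sum to 4 (valence 4) → 0 H
  atom 7: O, bond orders sum to 1 (valence 2) → 1 H
  atom 8: C, bond orders sum to 4 (valence 4) → 0 H
  atom 9: C, bond orders sum to 3 (valence 4) → 1 H
  atom 10: C, bond orders sum to 1 (valence 4) → 3 H
Totals → C:8, H:9, F:1, O:1.

C8H9FO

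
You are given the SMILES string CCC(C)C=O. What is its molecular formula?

Walk through each heavy atom and fill implicit hydrogens from standard valence (C 4, N 3, O 2, S 2, halogen 1):
  atom 1: C, bond orders sum to 1 (valence 4) → 3 H
  atom 2: C, bond orders sum to 2 (valence 4) → 2 H
  atom 3: C, bond orders sum to 3 (valence 4) → 1 H
  atom 4: C, bond orders sum to 1 (valence 4) → 3 H
  atom 5: C, bond orders sum to 3 (valence 4) → 1 H
  atom 6: O, bond orders sum to 2 (valence 2) → 0 H
Totals → C:5, H:10, O:1.

C5H10O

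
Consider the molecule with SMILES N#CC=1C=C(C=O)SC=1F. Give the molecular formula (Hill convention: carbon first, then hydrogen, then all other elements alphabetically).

C6H2FNOS

Walk through each heavy atom and fill implicit hydrogens from standard valence (C 4, N 3, O 2, S 2, halogen 1):
  atom 1: N, bond orders sum to 3 (valence 3) → 0 H
  atom 2: C, bond orders sum to 4 (valence 4) → 0 H
  atom 3: C, bond orders sum to 4 (valence 4) → 0 H
  atom 4: C, bond orders sum to 3 (valence 4) → 1 H
  atom 5: C, bond orders sum to 4 (valence 4) → 0 H
  atom 6: C, bond orders sum to 3 (valence 4) → 1 H
  atom 7: O, bond orders sum to 2 (valence 2) → 0 H
  atom 8: S, bond orders sum to 2 (valence 2) → 0 H
  atom 9: C, bond orders sum to 4 (valence 4) → 0 H
  atom 10: F (halogen, monovalent) → 0 H
Totals → C:6, H:2, F:1, N:1, O:1, S:1.
In Hill order: C6H2FNOS.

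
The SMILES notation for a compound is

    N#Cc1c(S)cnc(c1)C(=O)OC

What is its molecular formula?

C8H6N2O2S

Walk through each heavy atom and fill implicit hydrogens from standard valence (C 4, N 3, O 2, S 2, halogen 1); for lowercase aromatic atoms, an aromatic c carries 1 H when it has two neighbours and 0 H with three, and aromatic n carries 0 H:
  atom 1: N, bond orders sum to 3 (valence 3) → 0 H
  atom 2: C, bond orders sum to 4 (valence 4) → 0 H
  atom 3: aromatic c, 3 neighbours → 0 H
  atom 4: aromatic c, 3 neighbours → 0 H
  atom 5: S, bond orders sum to 1 (valence 2) → 1 H
  atom 6: aromatic c, 2 neighbours → 1 H
  atom 7: aromatic n, 2 neighbours → 0 H
  atom 8: aromatic c, 3 neighbours → 0 H
  atom 9: aromatic c, 2 neighbours → 1 H
  atom 10: C, bond orders sum to 4 (valence 4) → 0 H
  atom 11: O, bond orders sum to 2 (valence 2) → 0 H
  atom 12: O, bond orders sum to 2 (valence 2) → 0 H
  atom 13: C, bond orders sum to 1 (valence 4) → 3 H
Totals → C:8, H:6, N:2, O:2, S:1.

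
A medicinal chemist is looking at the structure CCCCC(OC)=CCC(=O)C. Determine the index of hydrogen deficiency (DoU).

2

Degree of unsaturation = (number of rings) + (number of π bonds).
Ring closures in the SMILES: 0.
π bonds: 2 double bonds (each 1 DoU) → 2 DoU from unsaturation.
Total DoU = 0 + 2 = 2.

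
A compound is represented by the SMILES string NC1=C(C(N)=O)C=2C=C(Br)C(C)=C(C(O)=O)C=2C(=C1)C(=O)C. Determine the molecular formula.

C15H13BrN2O4

Walk through each heavy atom and fill implicit hydrogens from standard valence (C 4, N 3, O 2, S 2, halogen 1):
  atom 1: N, bond orders sum to 1 (valence 3) → 2 H
  atom 2: C, bond orders sum to 4 (valence 4) → 0 H
  atom 3: C, bond orders sum to 4 (valence 4) → 0 H
  atom 4: C, bond orders sum to 4 (valence 4) → 0 H
  atom 5: N, bond orders sum to 1 (valence 3) → 2 H
  atom 6: O, bond orders sum to 2 (valence 2) → 0 H
  atom 7: C, bond orders sum to 4 (valence 4) → 0 H
  atom 8: C, bond orders sum to 3 (valence 4) → 1 H
  atom 9: C, bond orders sum to 4 (valence 4) → 0 H
  atom 10: Br (halogen, monovalent) → 0 H
  atom 11: C, bond orders sum to 4 (valence 4) → 0 H
  atom 12: C, bond orders sum to 1 (valence 4) → 3 H
  atom 13: C, bond orders sum to 4 (valence 4) → 0 H
  atom 14: C, bond orders sum to 4 (valence 4) → 0 H
  atom 15: O, bond orders sum to 1 (valence 2) → 1 H
  atom 16: O, bond orders sum to 2 (valence 2) → 0 H
  atom 17: C, bond orders sum to 4 (valence 4) → 0 H
  atom 18: C, bond orders sum to 4 (valence 4) → 0 H
  atom 19: C, bond orders sum to 3 (valence 4) → 1 H
  atom 20: C, bond orders sum to 4 (valence 4) → 0 H
  atom 21: O, bond orders sum to 2 (valence 2) → 0 H
  atom 22: C, bond orders sum to 1 (valence 4) → 3 H
Totals → C:15, H:13, Br:1, N:2, O:4.
In Hill order: C15H13BrN2O4.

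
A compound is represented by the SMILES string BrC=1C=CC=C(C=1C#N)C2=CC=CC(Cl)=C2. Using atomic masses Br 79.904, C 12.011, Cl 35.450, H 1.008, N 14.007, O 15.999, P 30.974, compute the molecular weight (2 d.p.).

292.56 g/mol

First, the molecular formula is C13H7BrClN (counting implicit H from valence).
  Br: 1 × 79.904 = 79.904
  C: 13 × 12.011 = 156.143
  Cl: 1 × 35.450 = 35.450
  H: 7 × 1.008 = 7.056
  N: 1 × 14.007 = 14.007
Sum: 1×79.904 + 13×12.011 + 1×35.450 + 7×1.008 + 1×14.007 = 292.560 → 292.56 g/mol.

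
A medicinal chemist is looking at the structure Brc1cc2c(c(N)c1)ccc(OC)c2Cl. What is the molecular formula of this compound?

Walk through each heavy atom and fill implicit hydrogens from standard valence (C 4, N 3, O 2, S 2, halogen 1); for lowercase aromatic atoms, an aromatic c carries 1 H when it has two neighbours and 0 H with three, and aromatic n carries 0 H:
  atom 1: Br (halogen, monovalent) → 0 H
  atom 2: aromatic c, 3 neighbours → 0 H
  atom 3: aromatic c, 2 neighbours → 1 H
  atom 4: aromatic c, 3 neighbours → 0 H
  atom 5: aromatic c, 3 neighbours → 0 H
  atom 6: aromatic c, 3 neighbours → 0 H
  atom 7: N, bond orders sum to 1 (valence 3) → 2 H
  atom 8: aromatic c, 2 neighbours → 1 H
  atom 9: aromatic c, 2 neighbours → 1 H
  atom 10: aromatic c, 2 neighbours → 1 H
  atom 11: aromatic c, 3 neighbours → 0 H
  atom 12: O, bond orders sum to 2 (valence 2) → 0 H
  atom 13: C, bond orders sum to 1 (valence 4) → 3 H
  atom 14: aromatic c, 3 neighbours → 0 H
  atom 15: Cl (halogen, monovalent) → 0 H
Totals → C:11, H:9, Br:1, Cl:1, N:1, O:1.
In Hill order: C11H9BrClNO.

C11H9BrClNO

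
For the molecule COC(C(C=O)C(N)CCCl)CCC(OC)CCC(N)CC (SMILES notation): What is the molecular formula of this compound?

C16H33ClN2O3

Walk through each heavy atom and fill implicit hydrogens from standard valence (C 4, N 3, O 2, S 2, halogen 1):
  atom 1: C, bond orders sum to 1 (valence 4) → 3 H
  atom 2: O, bond orders sum to 2 (valence 2) → 0 H
  atom 3: C, bond orders sum to 3 (valence 4) → 1 H
  atom 4: C, bond orders sum to 3 (valence 4) → 1 H
  atom 5: C, bond orders sum to 3 (valence 4) → 1 H
  atom 6: O, bond orders sum to 2 (valence 2) → 0 H
  atom 7: C, bond orders sum to 3 (valence 4) → 1 H
  atom 8: N, bond orders sum to 1 (valence 3) → 2 H
  atom 9: C, bond orders sum to 2 (valence 4) → 2 H
  atom 10: C, bond orders sum to 2 (valence 4) → 2 H
  atom 11: Cl (halogen, monovalent) → 0 H
  atom 12: C, bond orders sum to 2 (valence 4) → 2 H
  atom 13: C, bond orders sum to 2 (valence 4) → 2 H
  atom 14: C, bond orders sum to 3 (valence 4) → 1 H
  atom 15: O, bond orders sum to 2 (valence 2) → 0 H
  atom 16: C, bond orders sum to 1 (valence 4) → 3 H
  atom 17: C, bond orders sum to 2 (valence 4) → 2 H
  atom 18: C, bond orders sum to 2 (valence 4) → 2 H
  atom 19: C, bond orders sum to 3 (valence 4) → 1 H
  atom 20: N, bond orders sum to 1 (valence 3) → 2 H
  atom 21: C, bond orders sum to 2 (valence 4) → 2 H
  atom 22: C, bond orders sum to 1 (valence 4) → 3 H
Totals → C:16, H:33, Cl:1, N:2, O:3.
In Hill order: C16H33ClN2O3.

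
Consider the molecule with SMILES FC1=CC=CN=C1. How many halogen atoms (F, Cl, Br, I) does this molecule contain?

1

Halogen atoms appear at heavy-atom position 1 (1×F).
Halogen count: 1.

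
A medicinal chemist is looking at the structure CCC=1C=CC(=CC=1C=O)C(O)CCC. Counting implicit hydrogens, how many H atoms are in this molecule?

Walk through each heavy atom and fill implicit hydrogens from standard valence (C 4, N 3, O 2, S 2, halogen 1):
  atom 1: C, bond orders sum to 1 (valence 4) → 3 H
  atom 2: C, bond orders sum to 2 (valence 4) → 2 H
  atom 3: C, bond orders sum to 4 (valence 4) → 0 H
  atom 4: C, bond orders sum to 3 (valence 4) → 1 H
  atom 5: C, bond orders sum to 3 (valence 4) → 1 H
  atom 6: C, bond orders sum to 4 (valence 4) → 0 H
  atom 7: C, bond orders sum to 3 (valence 4) → 1 H
  atom 8: C, bond orders sum to 4 (valence 4) → 0 H
  atom 9: C, bond orders sum to 3 (valence 4) → 1 H
  atom 10: O, bond orders sum to 2 (valence 2) → 0 H
  atom 11: C, bond orders sum to 3 (valence 4) → 1 H
  atom 12: O, bond orders sum to 1 (valence 2) → 1 H
  atom 13: C, bond orders sum to 2 (valence 4) → 2 H
  atom 14: C, bond orders sum to 2 (valence 4) → 2 H
  atom 15: C, bond orders sum to 1 (valence 4) → 3 H
Total hydrogens: 18.

18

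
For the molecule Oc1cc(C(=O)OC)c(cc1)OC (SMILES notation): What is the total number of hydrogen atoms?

Walk through each heavy atom and fill implicit hydrogens from standard valence (C 4, N 3, O 2, S 2, halogen 1); for lowercase aromatic atoms, an aromatic c carries 1 H when it has two neighbours and 0 H with three, and aromatic n carries 0 H:
  atom 1: O, bond orders sum to 1 (valence 2) → 1 H
  atom 2: aromatic c, 3 neighbours → 0 H
  atom 3: aromatic c, 2 neighbours → 1 H
  atom 4: aromatic c, 3 neighbours → 0 H
  atom 5: C, bond orders sum to 4 (valence 4) → 0 H
  atom 6: O, bond orders sum to 2 (valence 2) → 0 H
  atom 7: O, bond orders sum to 2 (valence 2) → 0 H
  atom 8: C, bond orders sum to 1 (valence 4) → 3 H
  atom 9: aromatic c, 3 neighbours → 0 H
  atom 10: aromatic c, 2 neighbours → 1 H
  atom 11: aromatic c, 2 neighbours → 1 H
  atom 12: O, bond orders sum to 2 (valence 2) → 0 H
  atom 13: C, bond orders sum to 1 (valence 4) → 3 H
Total hydrogens: 10.

10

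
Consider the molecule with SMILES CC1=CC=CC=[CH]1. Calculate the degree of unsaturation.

Degree of unsaturation = (number of rings) + (number of π bonds).
Ring closures in the SMILES: 1.
π bonds: 3 double bonds (each 1 DoU) → 3 DoU from unsaturation.
Total DoU = 1 + 3 = 4.

4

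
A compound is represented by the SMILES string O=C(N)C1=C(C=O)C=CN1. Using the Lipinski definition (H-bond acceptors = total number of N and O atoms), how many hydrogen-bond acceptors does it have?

N atoms: 2; O atoms: 2.
Lipinski HBA = 2 + 2 = 4.

4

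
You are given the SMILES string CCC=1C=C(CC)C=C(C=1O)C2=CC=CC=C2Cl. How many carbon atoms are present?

Count every carbon token in the SMILES (each C, including those in ring-closure positions and inside branches).
Carbon count: 16.

16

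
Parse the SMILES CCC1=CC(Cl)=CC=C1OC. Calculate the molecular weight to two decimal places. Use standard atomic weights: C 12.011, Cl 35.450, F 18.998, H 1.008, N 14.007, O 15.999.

170.64 g/mol

First, the molecular formula is C9H11ClO (counting implicit H from valence).
  C: 9 × 12.011 = 108.099
  Cl: 1 × 35.450 = 35.450
  H: 11 × 1.008 = 11.088
  O: 1 × 15.999 = 15.999
Sum: 9×12.011 + 1×35.450 + 11×1.008 + 1×15.999 = 170.636 → 170.64 g/mol.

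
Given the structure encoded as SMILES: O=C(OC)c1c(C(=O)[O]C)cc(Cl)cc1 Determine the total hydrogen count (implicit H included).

Walk through each heavy atom and fill implicit hydrogens from standard valence (C 4, N 3, O 2, S 2, halogen 1); for lowercase aromatic atoms, an aromatic c carries 1 H when it has two neighbours and 0 H with three, and aromatic n carries 0 H:
  atom 1: O, bond orders sum to 2 (valence 2) → 0 H
  atom 2: C, bond orders sum to 4 (valence 4) → 0 H
  atom 3: O, bond orders sum to 2 (valence 2) → 0 H
  atom 4: C, bond orders sum to 1 (valence 4) → 3 H
  atom 5: aromatic c, 3 neighbours → 0 H
  atom 6: aromatic c, 3 neighbours → 0 H
  atom 7: C, bond orders sum to 4 (valence 4) → 0 H
  atom 8: O, bond orders sum to 2 (valence 2) → 0 H
  atom 9: O with explicit H count 0
  atom 10: C, bond orders sum to 1 (valence 4) → 3 H
  atom 11: aromatic c, 2 neighbours → 1 H
  atom 12: aromatic c, 3 neighbours → 0 H
  atom 13: Cl (halogen, monovalent) → 0 H
  atom 14: aromatic c, 2 neighbours → 1 H
  atom 15: aromatic c, 2 neighbours → 1 H
Total hydrogens: 9.

9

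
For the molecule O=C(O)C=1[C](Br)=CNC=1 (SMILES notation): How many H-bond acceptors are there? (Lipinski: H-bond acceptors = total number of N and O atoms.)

3

N atoms: 1; O atoms: 2.
Lipinski HBA = 1 + 2 = 3.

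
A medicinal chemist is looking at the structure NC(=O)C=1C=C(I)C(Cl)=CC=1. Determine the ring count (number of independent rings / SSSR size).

In SMILES, each pair of matching ring-closure digits denotes one ring-closing bond; the number of such bonds equals the number of independent rings.
Ring-closure bonds here: 1.

1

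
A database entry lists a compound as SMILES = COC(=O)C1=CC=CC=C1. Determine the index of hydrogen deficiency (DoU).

5

Degree of unsaturation = (number of rings) + (number of π bonds).
Ring closures in the SMILES: 1.
π bonds: 4 double bonds (each 1 DoU) → 4 DoU from unsaturation.
Total DoU = 1 + 4 = 5.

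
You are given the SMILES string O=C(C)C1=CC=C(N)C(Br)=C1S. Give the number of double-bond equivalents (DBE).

5

Degree of unsaturation = (number of rings) + (number of π bonds).
Ring closures in the SMILES: 1.
π bonds: 4 double bonds (each 1 DoU) → 4 DoU from unsaturation.
Total DoU = 1 + 4 = 5.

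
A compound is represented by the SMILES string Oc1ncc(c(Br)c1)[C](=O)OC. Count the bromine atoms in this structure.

1

Scan the SMILES for Br atoms (remember two-letter symbols like Cl and Br are single atoms).
Bromine count: 1.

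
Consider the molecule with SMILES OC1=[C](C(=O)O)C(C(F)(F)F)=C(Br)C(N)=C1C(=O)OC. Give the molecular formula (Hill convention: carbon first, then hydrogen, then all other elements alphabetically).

Walk through each heavy atom and fill implicit hydrogens from standard valence (C 4, N 3, O 2, S 2, halogen 1):
  atom 1: O, bond orders sum to 1 (valence 2) → 1 H
  atom 2: C, bond orders sum to 4 (valence 4) → 0 H
  atom 3: C with explicit H count 0
  atom 4: C, bond orders sum to 4 (valence 4) → 0 H
  atom 5: O, bond orders sum to 2 (valence 2) → 0 H
  atom 6: O, bond orders sum to 1 (valence 2) → 1 H
  atom 7: C, bond orders sum to 4 (valence 4) → 0 H
  atom 8: C, bond orders sum to 4 (valence 4) → 0 H
  atom 9: F (halogen, monovalent) → 0 H
  atom 10: F (halogen, monovalent) → 0 H
  atom 11: F (halogen, monovalent) → 0 H
  atom 12: C, bond orders sum to 4 (valence 4) → 0 H
  atom 13: Br (halogen, monovalent) → 0 H
  atom 14: C, bond orders sum to 4 (valence 4) → 0 H
  atom 15: N, bond orders sum to 1 (valence 3) → 2 H
  atom 16: C, bond orders sum to 4 (valence 4) → 0 H
  atom 17: C, bond orders sum to 4 (valence 4) → 0 H
  atom 18: O, bond orders sum to 2 (valence 2) → 0 H
  atom 19: O, bond orders sum to 2 (valence 2) → 0 H
  atom 20: C, bond orders sum to 1 (valence 4) → 3 H
Totals → C:10, H:7, Br:1, F:3, N:1, O:5.
In Hill order: C10H7BrF3NO5.

C10H7BrF3NO5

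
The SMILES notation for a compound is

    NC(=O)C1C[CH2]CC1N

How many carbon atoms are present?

Count every carbon token in the SMILES (each C, including those in ring-closure positions and inside branches).
Carbon count: 6.

6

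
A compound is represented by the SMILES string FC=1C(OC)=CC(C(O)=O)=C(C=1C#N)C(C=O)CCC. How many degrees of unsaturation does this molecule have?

8

Molecular formula: C14H14FNO4.
DoU = (2C + 2 + N − H − X) / 2, where X is the halogen count and O/S are ignored.
    = (2·14 + 2 + 1 − 14 − 1) / 2 = 16 / 2 = 8.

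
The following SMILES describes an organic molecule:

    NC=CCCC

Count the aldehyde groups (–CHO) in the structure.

Scan the SMILES for the aldehyde motif — none present.
Groups that are present: 1 alkene, 1 primary amine.

0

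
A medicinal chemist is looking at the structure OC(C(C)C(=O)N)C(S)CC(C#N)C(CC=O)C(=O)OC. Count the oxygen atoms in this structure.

5

Scan the SMILES for O atoms (remember two-letter symbols like Cl and Br are single atoms).
Oxygen count: 5.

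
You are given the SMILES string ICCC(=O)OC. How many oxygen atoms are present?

2

Scan the SMILES for O atoms (remember two-letter symbols like Cl and Br are single atoms).
Oxygen count: 2.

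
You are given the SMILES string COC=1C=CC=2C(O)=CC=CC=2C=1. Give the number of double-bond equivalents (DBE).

Degree of unsaturation = (number of rings) + (number of π bonds).
Ring closures in the SMILES: 2.
π bonds: 5 double bonds (each 1 DoU) → 5 DoU from unsaturation.
Total DoU = 2 + 5 = 7.

7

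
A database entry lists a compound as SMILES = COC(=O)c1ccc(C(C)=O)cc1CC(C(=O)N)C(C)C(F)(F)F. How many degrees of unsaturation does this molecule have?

7

Molecular formula: C16H18F3NO4.
DoU = (2C + 2 + N − H − X) / 2, where X is the halogen count and O/S are ignored.
    = (2·16 + 2 + 1 − 18 − 3) / 2 = 14 / 2 = 7.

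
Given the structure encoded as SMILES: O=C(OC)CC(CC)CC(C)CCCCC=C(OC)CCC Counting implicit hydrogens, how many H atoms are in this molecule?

Walk through each heavy atom and fill implicit hydrogens from standard valence (C 4, N 3, O 2, S 2, halogen 1):
  atom 1: O, bond orders sum to 2 (valence 2) → 0 H
  atom 2: C, bond orders sum to 4 (valence 4) → 0 H
  atom 3: O, bond orders sum to 2 (valence 2) → 0 H
  atom 4: C, bond orders sum to 1 (valence 4) → 3 H
  atom 5: C, bond orders sum to 2 (valence 4) → 2 H
  atom 6: C, bond orders sum to 3 (valence 4) → 1 H
  atom 7: C, bond orders sum to 2 (valence 4) → 2 H
  atom 8: C, bond orders sum to 1 (valence 4) → 3 H
  atom 9: C, bond orders sum to 2 (valence 4) → 2 H
  atom 10: C, bond orders sum to 3 (valence 4) → 1 H
  atom 11: C, bond orders sum to 1 (valence 4) → 3 H
  atom 12: C, bond orders sum to 2 (valence 4) → 2 H
  atom 13: C, bond orders sum to 2 (valence 4) → 2 H
  atom 14: C, bond orders sum to 2 (valence 4) → 2 H
  atom 15: C, bond orders sum to 2 (valence 4) → 2 H
  atom 16: C, bond orders sum to 3 (valence 4) → 1 H
  atom 17: C, bond orders sum to 4 (valence 4) → 0 H
  atom 18: O, bond orders sum to 2 (valence 2) → 0 H
  atom 19: C, bond orders sum to 1 (valence 4) → 3 H
  atom 20: C, bond orders sum to 2 (valence 4) → 2 H
  atom 21: C, bond orders sum to 2 (valence 4) → 2 H
  atom 22: C, bond orders sum to 1 (valence 4) → 3 H
Total hydrogens: 36.

36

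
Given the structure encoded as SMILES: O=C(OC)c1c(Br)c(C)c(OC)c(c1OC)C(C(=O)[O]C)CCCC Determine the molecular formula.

C18H25BrO6

Walk through each heavy atom and fill implicit hydrogens from standard valence (C 4, N 3, O 2, S 2, halogen 1); for lowercase aromatic atoms, an aromatic c carries 1 H when it has two neighbours and 0 H with three, and aromatic n carries 0 H:
  atom 1: O, bond orders sum to 2 (valence 2) → 0 H
  atom 2: C, bond orders sum to 4 (valence 4) → 0 H
  atom 3: O, bond orders sum to 2 (valence 2) → 0 H
  atom 4: C, bond orders sum to 1 (valence 4) → 3 H
  atom 5: aromatic c, 3 neighbours → 0 H
  atom 6: aromatic c, 3 neighbours → 0 H
  atom 7: Br (halogen, monovalent) → 0 H
  atom 8: aromatic c, 3 neighbours → 0 H
  atom 9: C, bond orders sum to 1 (valence 4) → 3 H
  atom 10: aromatic c, 3 neighbours → 0 H
  atom 11: O, bond orders sum to 2 (valence 2) → 0 H
  atom 12: C, bond orders sum to 1 (valence 4) → 3 H
  atom 13: aromatic c, 3 neighbours → 0 H
  atom 14: aromatic c, 3 neighbours → 0 H
  atom 15: O, bond orders sum to 2 (valence 2) → 0 H
  atom 16: C, bond orders sum to 1 (valence 4) → 3 H
  atom 17: C, bond orders sum to 3 (valence 4) → 1 H
  atom 18: C, bond orders sum to 4 (valence 4) → 0 H
  atom 19: O, bond orders sum to 2 (valence 2) → 0 H
  atom 20: O with explicit H count 0
  atom 21: C, bond orders sum to 1 (valence 4) → 3 H
  atom 22: C, bond orders sum to 2 (valence 4) → 2 H
  atom 23: C, bond orders sum to 2 (valence 4) → 2 H
  atom 24: C, bond orders sum to 2 (valence 4) → 2 H
  atom 25: C, bond orders sum to 1 (valence 4) → 3 H
Totals → C:18, H:25, Br:1, O:6.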